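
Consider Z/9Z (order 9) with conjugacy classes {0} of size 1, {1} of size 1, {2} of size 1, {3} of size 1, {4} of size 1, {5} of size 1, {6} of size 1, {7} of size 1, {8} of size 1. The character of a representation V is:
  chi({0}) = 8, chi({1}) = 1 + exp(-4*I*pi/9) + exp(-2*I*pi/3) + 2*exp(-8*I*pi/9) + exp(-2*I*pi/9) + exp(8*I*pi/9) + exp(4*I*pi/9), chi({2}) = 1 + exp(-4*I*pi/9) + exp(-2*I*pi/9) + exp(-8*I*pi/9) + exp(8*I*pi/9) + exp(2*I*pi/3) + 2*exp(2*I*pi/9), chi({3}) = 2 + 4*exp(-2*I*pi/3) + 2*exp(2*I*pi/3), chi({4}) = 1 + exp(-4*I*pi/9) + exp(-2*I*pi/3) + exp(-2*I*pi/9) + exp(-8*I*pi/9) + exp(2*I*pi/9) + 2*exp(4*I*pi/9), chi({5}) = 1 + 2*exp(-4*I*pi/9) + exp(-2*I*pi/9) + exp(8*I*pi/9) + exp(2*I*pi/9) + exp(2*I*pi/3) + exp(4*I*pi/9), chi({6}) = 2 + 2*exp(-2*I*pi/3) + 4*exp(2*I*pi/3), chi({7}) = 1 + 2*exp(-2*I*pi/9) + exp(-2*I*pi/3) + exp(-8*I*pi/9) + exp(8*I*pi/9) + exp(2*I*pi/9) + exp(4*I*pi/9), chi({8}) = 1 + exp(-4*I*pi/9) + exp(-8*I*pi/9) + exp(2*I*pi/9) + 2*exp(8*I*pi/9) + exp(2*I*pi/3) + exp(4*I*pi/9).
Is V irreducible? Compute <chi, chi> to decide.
Not irreducible (reducible): <chi, chi> = 10 > 1.

Justification: <chi, chi> = (1/|G|) sum_C |C| * |chi(C)|^2 = (1/9)[1*|8|^2 + 1*|1 + exp(-4*I*pi/9) + exp(-2*I*pi/3) + 2*exp(-8*I*pi/9) + exp(-2*I*pi/9) + exp(8*I*pi/9) + exp(4*I*pi/9)|^2 + 1*|1 + exp(-4*I*pi/9) + exp(-2*I*pi/9) + exp(-8*I*pi/9) + exp(8*I*pi/9) + exp(2*I*pi/3) + 2*exp(2*I*pi/9)|^2 + 1*|2 + 4*exp(-2*I*pi/3) + 2*exp(2*I*pi/3)|^2 + 1*|1 + exp(-4*I*pi/9) + exp(-2*I*pi/3) + exp(-2*I*pi/9) + exp(-8*I*pi/9) + exp(2*I*pi/9) + 2*exp(4*I*pi/9)|^2 + 1*|1 + 2*exp(-4*I*pi/9) + exp(-2*I*pi/9) + exp(8*I*pi/9) + exp(2*I*pi/9) + exp(2*I*pi/3) + exp(4*I*pi/9)|^2 + 1*|2 + 2*exp(-2*I*pi/3) + 4*exp(2*I*pi/3)|^2 + 1*|1 + 2*exp(-2*I*pi/9) + exp(-2*I*pi/3) + exp(-8*I*pi/9) + exp(8*I*pi/9) + exp(2*I*pi/9) + exp(4*I*pi/9)|^2 + 1*|1 + exp(-4*I*pi/9) + exp(-8*I*pi/9) + exp(2*I*pi/9) + 2*exp(8*I*pi/9) + exp(2*I*pi/3) + exp(4*I*pi/9)|^2]
  = (1/9)[(64) + (10 + 7*exp(-4*I*pi/9) + 7*exp(-2*I*pi/3) + 7*exp(-2*I*pi/9) + 6*exp(-8*I*pi/9) + 6*exp(8*I*pi/9) + 7*exp(2*I*pi/9) + 7*exp(2*I*pi/3) + 7*exp(4*I*pi/9)) + (10 + 7*exp(-4*I*pi/9) + 7*exp(-2*I*pi/3) + 6*exp(-2*I*pi/9) + 7*exp(-8*I*pi/9) + 7*exp(8*I*pi/9) + 6*exp(2*I*pi/9) + 7*exp(2*I*pi/3) + 7*exp(4*I*pi/9)) + (4) + (10 + 7*exp(-2*I*pi/3) + 6*exp(-4*I*pi/9) + 7*exp(-2*I*pi/9) + 7*exp(-8*I*pi/9) + 7*exp(8*I*pi/9) + 7*exp(2*I*pi/9) + 6*exp(4*I*pi/9) + 7*exp(2*I*pi/3)) + (10 + 7*exp(-2*I*pi/3) + 6*exp(-4*I*pi/9) + 7*exp(-2*I*pi/9) + 7*exp(-8*I*pi/9) + 7*exp(8*I*pi/9) + 7*exp(2*I*pi/9) + 6*exp(4*I*pi/9) + 7*exp(2*I*pi/3)) + (4) + (10 + 7*exp(-4*I*pi/9) + 7*exp(-2*I*pi/3) + 6*exp(-2*I*pi/9) + 7*exp(-8*I*pi/9) + 7*exp(8*I*pi/9) + 6*exp(2*I*pi/9) + 7*exp(2*I*pi/3) + 7*exp(4*I*pi/9)) + (10 + 7*exp(-4*I*pi/9) + 7*exp(-2*I*pi/3) + 7*exp(-2*I*pi/9) + 6*exp(-8*I*pi/9) + 6*exp(8*I*pi/9) + 7*exp(2*I*pi/9) + 7*exp(2*I*pi/3) + 7*exp(4*I*pi/9))] = 90/9 = 10.
(Exp terms are combined using exp(i*s)*conj(exp(i*t)) = exp(i*(s-t)), and sums of them are collapsed using the identity that for every m > 1 the m distinct m-th roots of unity sum to 0, e.g. 1 + exp(2*I*pi/3) + exp(-2*I*pi/3) = 0.)
A character is irreducible iff <chi, chi> = 1, so this representation is reducible.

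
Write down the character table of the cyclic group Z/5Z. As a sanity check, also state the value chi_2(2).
Character table of Z/5Z (irreps indexed chi_0,...,chi_4 with chi_k(m) = zeta_5^(k*m), zeta_5 = exp(2*pi*i/5)):
  irrep \ class  {0} (size 1)  {1} (size 1)    {2} (size 1)    {3} (size 1)    {4} (size 1)  
  chi_0          1             1               1               1               1             
  chi_1          1             exp(2*I*pi/5)   exp(4*I*pi/5)   exp(-4*I*pi/5)  exp(-2*I*pi/5)
  chi_2          1             exp(4*I*pi/5)   exp(-2*I*pi/5)  exp(2*I*pi/5)   exp(-4*I*pi/5)
  chi_3          1             exp(-4*I*pi/5)  exp(2*I*pi/5)   exp(-2*I*pi/5)  exp(4*I*pi/5) 
  chi_4          1             exp(-2*I*pi/5)  exp(-4*I*pi/5)  exp(4*I*pi/5)   exp(2*I*pi/5) 

Spot check: chi_2(2) = zeta_5^(2*2) = zeta_5^4 = exp(-2*I*pi/5).

Argument: Z/5Z is abelian, so all 5 irreducible complex representations are 1-dimensional. They are given by chi_k(m) = zeta_5^(k*m) for k = 0,...,4. Row orthogonality: sum_m chi_k(m) conj(chi_l(m)) = 5 * [k = l].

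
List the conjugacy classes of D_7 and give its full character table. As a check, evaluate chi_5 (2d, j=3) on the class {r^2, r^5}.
Conjugacy classes: {e} of size 1, {r^1, r^6} of size 2, {r^2, r^5} of size 2, {r^3, r^4} of size 2, {s, sr, ..., sr^6} of size 7.
Character table:
  irrep \ class              {e} (size 1)  {r^1, r^6} (size 2)  {r^2, r^5} (size 2)  {r^3, r^4} (size 2)  {s, sr, ..., sr^6} (size 7)
  chi_1 (triv)               1             1                    1                    1                    1                          
  chi_2 (sign: r->1, s->-1)  1             1                    1                    1                    -1                         
  chi_3 (2d, j=1)            2             2*cos(2*pi/7)        -2*cos(3*pi/7)       -2*cos(pi/7)         0                          
  chi_4 (2d, j=2)            2             -2*cos(3*pi/7)       -2*cos(pi/7)         2*cos(2*pi/7)        0                          
  chi_5 (2d, j=3)            2             -2*cos(pi/7)         2*cos(2*pi/7)        -2*cos(3*pi/7)       0                          

Spot check: chi_5 (2d, j=3) on {r^2, r^5} = 2*cos(2*pi/7).

Solution. D_7 has order 2*7 = 14 with 5 conjugacy classes, hence 5 irreducibles. Sum of squared dims 1 + 1 + 4 + 4 + 4 = 14 = |G|. Linear characters come from the abelianisation; the 2-dimensional irreps have character r^k -> 2*cos(2*pi*j*k/7), reflections -> 0.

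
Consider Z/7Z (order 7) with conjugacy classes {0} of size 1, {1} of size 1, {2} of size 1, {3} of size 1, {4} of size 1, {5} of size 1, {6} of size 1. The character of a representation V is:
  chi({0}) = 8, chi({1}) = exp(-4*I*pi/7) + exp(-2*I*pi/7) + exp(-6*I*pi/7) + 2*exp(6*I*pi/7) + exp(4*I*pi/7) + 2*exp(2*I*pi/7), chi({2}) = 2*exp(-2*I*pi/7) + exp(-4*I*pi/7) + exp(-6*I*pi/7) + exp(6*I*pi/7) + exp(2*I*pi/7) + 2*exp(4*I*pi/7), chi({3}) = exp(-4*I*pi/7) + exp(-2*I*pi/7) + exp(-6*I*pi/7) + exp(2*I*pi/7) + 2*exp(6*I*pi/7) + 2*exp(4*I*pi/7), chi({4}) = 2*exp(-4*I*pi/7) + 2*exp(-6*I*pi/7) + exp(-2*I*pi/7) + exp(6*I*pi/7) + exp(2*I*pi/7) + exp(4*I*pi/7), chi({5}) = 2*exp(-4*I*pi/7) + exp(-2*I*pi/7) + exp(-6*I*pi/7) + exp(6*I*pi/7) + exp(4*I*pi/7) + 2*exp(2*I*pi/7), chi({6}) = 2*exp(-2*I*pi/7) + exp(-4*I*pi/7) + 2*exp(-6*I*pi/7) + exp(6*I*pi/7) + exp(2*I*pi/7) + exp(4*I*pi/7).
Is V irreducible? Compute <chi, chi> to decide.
Not irreducible (reducible): <chi, chi> = 12 > 1.

Details: <chi, chi> = (1/|G|) sum_C |C| * |chi(C)|^2 = (1/7)[1*|8|^2 + 1*|exp(-4*I*pi/7) + exp(-2*I*pi/7) + exp(-6*I*pi/7) + 2*exp(6*I*pi/7) + exp(4*I*pi/7) + 2*exp(2*I*pi/7)|^2 + 1*|2*exp(-2*I*pi/7) + exp(-4*I*pi/7) + exp(-6*I*pi/7) + exp(6*I*pi/7) + exp(2*I*pi/7) + 2*exp(4*I*pi/7)|^2 + 1*|exp(-4*I*pi/7) + exp(-2*I*pi/7) + exp(-6*I*pi/7) + exp(2*I*pi/7) + 2*exp(6*I*pi/7) + 2*exp(4*I*pi/7)|^2 + 1*|2*exp(-4*I*pi/7) + 2*exp(-6*I*pi/7) + exp(-2*I*pi/7) + exp(6*I*pi/7) + exp(2*I*pi/7) + exp(4*I*pi/7)|^2 + 1*|2*exp(-4*I*pi/7) + exp(-2*I*pi/7) + exp(-6*I*pi/7) + exp(6*I*pi/7) + exp(4*I*pi/7) + 2*exp(2*I*pi/7)|^2 + 1*|2*exp(-2*I*pi/7) + exp(-4*I*pi/7) + 2*exp(-6*I*pi/7) + exp(6*I*pi/7) + exp(2*I*pi/7) + exp(4*I*pi/7)|^2]
  = (1/7)[(64) + (12 + 10*exp(-4*I*pi/7) + 8*exp(-2*I*pi/7) + 8*exp(-6*I*pi/7) + 8*exp(6*I*pi/7) + 8*exp(2*I*pi/7) + 10*exp(4*I*pi/7)) + (12 + 8*exp(-4*I*pi/7) + 8*exp(-2*I*pi/7) + 10*exp(-6*I*pi/7) + 10*exp(6*I*pi/7) + 8*exp(2*I*pi/7) + 8*exp(4*I*pi/7)) + (12 + 10*exp(-2*I*pi/7) + 8*exp(-4*I*pi/7) + 8*exp(-6*I*pi/7) + 8*exp(6*I*pi/7) + 8*exp(4*I*pi/7) + 10*exp(2*I*pi/7)) + (12 + 10*exp(-2*I*pi/7) + 8*exp(-4*I*pi/7) + 8*exp(-6*I*pi/7) + 8*exp(6*I*pi/7) + 8*exp(4*I*pi/7) + 10*exp(2*I*pi/7)) + (12 + 8*exp(-4*I*pi/7) + 8*exp(-2*I*pi/7) + 10*exp(-6*I*pi/7) + 10*exp(6*I*pi/7) + 8*exp(2*I*pi/7) + 8*exp(4*I*pi/7)) + (12 + 10*exp(-4*I*pi/7) + 8*exp(-2*I*pi/7) + 8*exp(-6*I*pi/7) + 8*exp(6*I*pi/7) + 8*exp(2*I*pi/7) + 10*exp(4*I*pi/7))] = 84/7 = 12.
(Exp terms are combined using exp(i*s)*conj(exp(i*t)) = exp(i*(s-t)), and sums of them are collapsed using the identity that for every m > 1 the m distinct m-th roots of unity sum to 0, e.g. 1 + exp(2*I*pi/3) + exp(-2*I*pi/3) = 0.)
A character is irreducible iff <chi, chi> = 1, so this representation is reducible.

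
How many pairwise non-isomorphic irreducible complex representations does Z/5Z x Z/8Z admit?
40

Explanation: The number of irreducible complex representations of a finite group equals its number of conjugacy classes. Z/5Z x Z/8Z is abelian of order 40, so every element is its own conjugacy class: 40 classes, so Z/5Z x Z/8Z (order 40) has exactly 40 irreducible complex representations.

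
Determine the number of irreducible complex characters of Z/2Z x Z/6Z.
12

Proof sketch: The number of irreducible complex representations of a finite group equals its number of conjugacy classes. Z/2Z x Z/6Z is abelian of order 12, so every element is its own conjugacy class: 12 classes, so Z/2Z x Z/6Z (order 12) has exactly 12 irreducible complex representations.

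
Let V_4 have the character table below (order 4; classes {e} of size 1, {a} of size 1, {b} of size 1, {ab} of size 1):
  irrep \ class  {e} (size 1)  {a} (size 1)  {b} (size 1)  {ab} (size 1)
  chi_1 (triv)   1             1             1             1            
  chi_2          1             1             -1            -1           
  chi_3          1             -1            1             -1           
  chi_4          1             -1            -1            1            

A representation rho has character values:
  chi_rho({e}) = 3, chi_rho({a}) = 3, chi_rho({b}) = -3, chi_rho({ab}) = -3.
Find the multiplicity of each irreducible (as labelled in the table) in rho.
Multiplicities: chi_1: 0, chi_2: 3, chi_3: 0, chi_4: 0.

Reasoning: Use <chi_rho, chi> = (1/|G|) sum_C |C| * chi_rho(C) * conj(chi(C)) with |G| = 4 for each irreducible chi in the table:
  <chi_rho, chi_1> = (1/4)[1*(3)*conj(1) + 1*(3)*conj(1) + 1*(-3)*conj(1) + 1*(-3)*conj(1)]
      = (1/4)[(3) + (3) + (-3) + (-3)] = 0/4 = 0
  <chi_rho, chi_2> = (1/4)[1*(3)*conj(1) + 1*(3)*conj(1) + 1*(-3)*conj(-1) + 1*(-3)*conj(-1)]
      = (1/4)[(3) + (3) + (3) + (3)] = 12/4 = 3
  <chi_rho, chi_3> = (1/4)[1*(3)*conj(1) + 1*(3)*conj(-1) + 1*(-3)*conj(1) + 1*(-3)*conj(-1)]
      = (1/4)[(3) + (-3) + (-3) + (3)] = 0/4 = 0
  <chi_rho, chi_4> = (1/4)[1*(3)*conj(1) + 1*(3)*conj(-1) + 1*(-3)*conj(-1) + 1*(-3)*conj(1)]
      = (1/4)[(3) + (-3) + (3) + (-3)] = 0/4 = 0
Dimension check: dim(rho) = sum (mult * dim) = 0*1 + 3*1 + 0*1 + 0*1 = 3 = chi_rho(e) = 3.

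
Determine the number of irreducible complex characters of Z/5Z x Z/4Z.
20

Justification: The number of irreducible complex representations of a finite group equals its number of conjugacy classes. Z/5Z x Z/4Z is abelian of order 20, so every element is its own conjugacy class: 20 classes, so Z/5Z x Z/4Z (order 20) has exactly 20 irreducible complex representations.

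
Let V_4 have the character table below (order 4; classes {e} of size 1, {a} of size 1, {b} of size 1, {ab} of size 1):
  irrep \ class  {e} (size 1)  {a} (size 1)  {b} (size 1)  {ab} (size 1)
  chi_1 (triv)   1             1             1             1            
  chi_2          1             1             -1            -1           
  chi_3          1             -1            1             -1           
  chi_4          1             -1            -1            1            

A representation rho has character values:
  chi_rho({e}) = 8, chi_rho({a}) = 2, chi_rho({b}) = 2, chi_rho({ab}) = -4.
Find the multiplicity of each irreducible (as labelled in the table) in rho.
Multiplicities: chi_1: 2, chi_2: 3, chi_3: 3, chi_4: 0.

Working: Use <chi_rho, chi> = (1/|G|) sum_C |C| * chi_rho(C) * conj(chi(C)) with |G| = 4 for each irreducible chi in the table:
  <chi_rho, chi_1> = (1/4)[1*(8)*conj(1) + 1*(2)*conj(1) + 1*(2)*conj(1) + 1*(-4)*conj(1)]
      = (1/4)[(8) + (2) + (2) + (-4)] = 8/4 = 2
  <chi_rho, chi_2> = (1/4)[1*(8)*conj(1) + 1*(2)*conj(1) + 1*(2)*conj(-1) + 1*(-4)*conj(-1)]
      = (1/4)[(8) + (2) + (-2) + (4)] = 12/4 = 3
  <chi_rho, chi_3> = (1/4)[1*(8)*conj(1) + 1*(2)*conj(-1) + 1*(2)*conj(1) + 1*(-4)*conj(-1)]
      = (1/4)[(8) + (-2) + (2) + (4)] = 12/4 = 3
  <chi_rho, chi_4> = (1/4)[1*(8)*conj(1) + 1*(2)*conj(-1) + 1*(2)*conj(-1) + 1*(-4)*conj(1)]
      = (1/4)[(8) + (-2) + (-2) + (-4)] = 0/4 = 0
Dimension check: dim(rho) = sum (mult * dim) = 2*1 + 3*1 + 3*1 + 0*1 = 8 = chi_rho(e) = 8.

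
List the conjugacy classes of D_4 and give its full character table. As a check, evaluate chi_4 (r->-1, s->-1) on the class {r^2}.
Conjugacy classes: {e} of size 1, {r^2} of size 1, {r^1, r^3} of size 2, {s, sr^2, ...} of size 2, {sr, sr^3, ...} of size 2.
Character table:
  irrep \ class              {e} (size 1)  {r^2} (size 1)  {r^1, r^3} (size 2)  {s, sr^2, ...} (size 2)  {sr, sr^3, ...} (size 2)
  chi_1 (triv)               1             1               1                    1                        1                       
  chi_2 (sign: r->1, s->-1)  1             1               1                    -1                       -1                      
  chi_3 (r->-1, s->1)        1             1               -1                   1                        -1                      
  chi_4 (r->-1, s->-1)       1             1               -1                   -1                       1                       
  chi_5 (2d, j=1)            2             -2              0                    0                        0                       

Spot check: chi_4 (r->-1, s->-1) on {r^2} = 1.

Derivation: D_4 has order 2*4 = 8 with 5 conjugacy classes, hence 5 irreducibles. Sum of squared dims 1 + 1 + 1 + 1 + 4 = 8 = |G|. Linear characters come from the abelianisation; the 2-dimensional irreps have character r^k -> 2*cos(2*pi*j*k/4), reflections -> 0.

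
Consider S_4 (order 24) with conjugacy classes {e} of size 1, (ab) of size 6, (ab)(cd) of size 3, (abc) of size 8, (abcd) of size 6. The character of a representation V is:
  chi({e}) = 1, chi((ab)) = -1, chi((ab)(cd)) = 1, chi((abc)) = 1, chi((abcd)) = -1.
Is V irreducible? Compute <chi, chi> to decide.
Irreducible: <chi, chi> = 1.

Derivation: <chi, chi> = (1/|G|) sum_C |C| * |chi(C)|^2 = (1/24)[1*|1|^2 + 6*|-1|^2 + 3*|1|^2 + 8*|1|^2 + 6*|-1|^2]
  = (1/24)[(1) + (6) + (3) + (8) + (6)] = 24/24 = 1.
A character is irreducible iff <chi, chi> = 1, so this representation is irreducible.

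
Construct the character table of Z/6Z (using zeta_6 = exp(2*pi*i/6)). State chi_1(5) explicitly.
Character table of Z/6Z (irreps indexed chi_0,...,chi_5 with chi_k(m) = zeta_6^(k*m), zeta_6 = exp(2*pi*i/6)):
  irrep \ class  {0} (size 1)  {1} (size 1)    {2} (size 1)    {3} (size 1)  {4} (size 1)    {5} (size 1)  
  chi_0          1             1               1               1             1               1             
  chi_1          1             exp(I*pi/3)     exp(2*I*pi/3)   -1            exp(-2*I*pi/3)  exp(-I*pi/3)  
  chi_2          1             exp(2*I*pi/3)   exp(-2*I*pi/3)  1             exp(2*I*pi/3)   exp(-2*I*pi/3)
  chi_3          1             -1              1               -1            1               -1            
  chi_4          1             exp(-2*I*pi/3)  exp(2*I*pi/3)   1             exp(-2*I*pi/3)  exp(2*I*pi/3) 
  chi_5          1             exp(-I*pi/3)    exp(-2*I*pi/3)  -1            exp(2*I*pi/3)   exp(I*pi/3)   

Spot check: chi_1(5) = zeta_6^(1*5) = zeta_6^5 = exp(-I*pi/3).

Justification: Z/6Z is abelian, so all 6 irreducible complex representations are 1-dimensional. They are given by chi_k(m) = zeta_6^(k*m) for k = 0,...,5. Row orthogonality: sum_m chi_k(m) conj(chi_l(m)) = 6 * [k = l].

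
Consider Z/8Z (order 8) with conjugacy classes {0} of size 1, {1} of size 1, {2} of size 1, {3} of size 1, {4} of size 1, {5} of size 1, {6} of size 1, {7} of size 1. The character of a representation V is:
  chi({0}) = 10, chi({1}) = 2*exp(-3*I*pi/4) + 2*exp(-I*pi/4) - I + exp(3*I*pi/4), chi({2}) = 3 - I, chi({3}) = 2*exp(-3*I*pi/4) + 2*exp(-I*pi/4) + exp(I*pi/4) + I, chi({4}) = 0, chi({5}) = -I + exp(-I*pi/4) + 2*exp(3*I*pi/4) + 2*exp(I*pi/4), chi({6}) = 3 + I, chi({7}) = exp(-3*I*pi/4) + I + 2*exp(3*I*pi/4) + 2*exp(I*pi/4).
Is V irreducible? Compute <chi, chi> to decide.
Not irreducible (reducible): <chi, chi> = 18 > 1.

Working: <chi, chi> = (1/|G|) sum_C |C| * |chi(C)|^2 = (1/8)[1*|10|^2 + 1*|2*exp(-3*I*pi/4) + 2*exp(-I*pi/4) - I + exp(3*I*pi/4)|^2 + 1*|3 - I|^2 + 1*|2*exp(-3*I*pi/4) + 2*exp(-I*pi/4) + exp(I*pi/4) + I|^2 + 1*|0|^2 + 1*|-I + exp(-I*pi/4) + 2*exp(3*I*pi/4) + 2*exp(I*pi/4)|^2 + 1*|3 + I|^2 + 1*|exp(-3*I*pi/4) + I + 2*exp(3*I*pi/4) + 2*exp(I*pi/4)|^2]
  = (1/8)[(100) + (6 - 2*exp(3*I*pi/4) + exp(-I*pi/4) - exp(-3*I*pi/4) + 2*exp(I*pi/4)) + (10) + (6 + 2*exp(-3*I*pi/4) - exp(I*pi/4) + exp(3*I*pi/4) - 2*exp(-I*pi/4)) + (0) + (6 + 2*exp(-3*I*pi/4) - exp(I*pi/4) + exp(3*I*pi/4) - 2*exp(-I*pi/4)) + (10) + (6 - 2*exp(3*I*pi/4) + exp(-I*pi/4) - exp(-3*I*pi/4) + 2*exp(I*pi/4))] = 144/8 = 18.
(Exp terms are combined using exp(i*s)*conj(exp(i*t)) = exp(i*(s-t)), and sums of them are collapsed using the identity that for every m > 1 the m distinct m-th roots of unity sum to 0, e.g. 1 + exp(2*I*pi/3) + exp(-2*I*pi/3) = 0.)
A character is irreducible iff <chi, chi> = 1, so this representation is reducible.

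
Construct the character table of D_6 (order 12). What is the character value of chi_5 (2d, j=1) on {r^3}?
Conjugacy classes: {e} of size 1, {r^3} of size 1, {r^1, r^5} of size 2, {r^2, r^4} of size 2, {s, sr^2, ...} of size 3, {sr, sr^3, ...} of size 3.
Character table:
  irrep \ class              {e} (size 1)  {r^3} (size 1)  {r^1, r^5} (size 2)  {r^2, r^4} (size 2)  {s, sr^2, ...} (size 3)  {sr, sr^3, ...} (size 3)
  chi_1 (triv)               1             1               1                    1                    1                        1                       
  chi_2 (sign: r->1, s->-1)  1             1               1                    1                    -1                       -1                      
  chi_3 (r->-1, s->1)        1             -1              -1                   1                    1                        -1                      
  chi_4 (r->-1, s->-1)       1             -1              -1                   1                    -1                       1                       
  chi_5 (2d, j=1)            2             -2              1                    -1                   0                        0                       
  chi_6 (2d, j=2)            2             2               -1                   -1                   0                        0                       

Spot check: chi_5 (2d, j=1) on {r^3} = -2.

Reasoning: D_6 has order 2*6 = 12 with 6 conjugacy classes, hence 6 irreducibles. Sum of squared dims 1 + 1 + 1 + 1 + 4 + 4 = 12 = |G|. Linear characters come from the abelianisation; the 2-dimensional irreps have character r^k -> 2*cos(2*pi*j*k/6), reflections -> 0.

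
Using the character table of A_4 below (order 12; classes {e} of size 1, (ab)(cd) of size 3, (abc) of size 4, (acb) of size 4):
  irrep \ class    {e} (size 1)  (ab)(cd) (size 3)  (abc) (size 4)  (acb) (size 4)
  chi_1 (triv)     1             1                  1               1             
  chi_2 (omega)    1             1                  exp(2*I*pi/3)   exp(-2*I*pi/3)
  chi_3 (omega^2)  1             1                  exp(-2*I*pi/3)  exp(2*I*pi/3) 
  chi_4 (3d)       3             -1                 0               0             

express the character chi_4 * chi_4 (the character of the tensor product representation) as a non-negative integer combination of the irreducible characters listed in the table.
chi_4 tensor chi_4 = chi_1 + chi_2 + chi_3 + 2*chi_4 (all other irreducibles have multiplicity 0).

Details: The character of a tensor product is the pointwise product (chi_4 * chi_4)(C) = chi_4(C) * chi_4(C):
  {e}: (3)*(3), (ab)(cd): (-1)*(-1), (abc): (0)*(0), (acb): (0)*(0)
so (chi_4 * chi_4) takes values
  {e} -> 9, (ab)(cd) -> 1, (abc) -> 0, (acb) -> 0.
Now take the inner product of this character with each irreducible chi from the table, <chi_4*chi_4, chi> = (1/12) sum_C |C| (chi_4*chi_4)(C) conj(chi(C)):
  <chi_4*chi_4, chi_1> = (1/12)[1*(9)*conj(1) + 3*(1)*conj(1) + 4*(0)*conj(1) + 4*(0)*conj(1)]
      = (1/12)[(9) + (3) + (0) + (0)] = 12/12 = 1
  <chi_4*chi_4, chi_2> = (1/12)[1*(9)*conj(1) + 3*(1)*conj(1) + 4*(0)*conj(exp(2*I*pi/3)) + 4*(0)*conj(exp(-2*I*pi/3))]
      = (1/12)[(9) + (3) + (0) + (0)] = 12/12 = 1
  <chi_4*chi_4, chi_3> = (1/12)[1*(9)*conj(1) + 3*(1)*conj(1) + 4*(0)*conj(exp(-2*I*pi/3)) + 4*(0)*conj(exp(2*I*pi/3))]
      = (1/12)[(9) + (3) + (0) + (0)] = 12/12 = 1
  <chi_4*chi_4, chi_4> = (1/12)[1*(9)*conj(3) + 3*(1)*conj(-1) + 4*(0)*conj(0) + 4*(0)*conj(0)]
      = (1/12)[(27) + (-3) + (0) + (0)] = 24/12 = 2
(Exp terms are combined using exp(i*s)*conj(exp(i*t)) = exp(i*(s-t)), and sums of them are collapsed using the identity that for every m > 1 the m distinct m-th roots of unity sum to 0, e.g. 1 + exp(2*I*pi/3) + exp(-2*I*pi/3) = 0.)
Hence the multiplicities are chi_1: 1, chi_2: 1, chi_3: 1, chi_4: 2. Dimension check: dim(chi_4)*dim(chi_4) = 3*3 = 9 and sum (mult * dim) = 1*1 + 1*1 + 1*1 + 2*3 = 9.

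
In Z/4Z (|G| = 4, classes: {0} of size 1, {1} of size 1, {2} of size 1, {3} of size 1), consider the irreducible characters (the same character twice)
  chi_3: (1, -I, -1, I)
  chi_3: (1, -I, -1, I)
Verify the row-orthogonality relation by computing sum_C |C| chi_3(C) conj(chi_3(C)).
Sum = 4 = |G| = 4; so <chi_3, chi_3> = 1 (norm-1 confirms irreducibility).

Why: Compute term by term over conjugacy classes (|C| * chi_3(C) * conj(chi_3(C))):
  1*(1)*conj(1) + 1*(-I)*conj(-I) + 1*(-1)*conj(-1) + 1*(I)*conj(I)
  = (1) + (1) + (1) + (1)
  = 4.
(Exp terms are combined using exp(i*s)*conj(exp(i*t)) = exp(i*(s-t)), and sums of them are collapsed using the identity that for every m > 1 the m distinct m-th roots of unity sum to 0, e.g. 1 + exp(2*I*pi/3) + exp(-2*I*pi/3) = 0.)
Dividing by |G| = 4 gives 4/4 = 1, matching the row-orthogonality relation <chi_3, chi_3> = [chi_3 = chi_3].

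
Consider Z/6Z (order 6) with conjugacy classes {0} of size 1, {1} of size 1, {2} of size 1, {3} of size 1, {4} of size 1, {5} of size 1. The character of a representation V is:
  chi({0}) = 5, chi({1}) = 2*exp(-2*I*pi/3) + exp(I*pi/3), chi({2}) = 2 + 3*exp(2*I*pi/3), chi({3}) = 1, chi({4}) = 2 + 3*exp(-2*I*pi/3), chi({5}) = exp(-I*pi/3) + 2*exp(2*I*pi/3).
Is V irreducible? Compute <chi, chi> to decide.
Not irreducible (reducible): <chi, chi> = 7 > 1.

Details: <chi, chi> = (1/|G|) sum_C |C| * |chi(C)|^2 = (1/6)[1*|5|^2 + 1*|2*exp(-2*I*pi/3) + exp(I*pi/3)|^2 + 1*|2 + 3*exp(2*I*pi/3)|^2 + 1*|1|^2 + 1*|2 + 3*exp(-2*I*pi/3)|^2 + 1*|exp(-I*pi/3) + 2*exp(2*I*pi/3)|^2]
  = (1/6)[(25) + (1) + (7) + (1) + (7) + (1)] = 42/6 = 7.
(Exp terms are combined using exp(i*s)*conj(exp(i*t)) = exp(i*(s-t)), and sums of them are collapsed using the identity that for every m > 1 the m distinct m-th roots of unity sum to 0, e.g. 1 + exp(2*I*pi/3) + exp(-2*I*pi/3) = 0.)
A character is irreducible iff <chi, chi> = 1, so this representation is reducible.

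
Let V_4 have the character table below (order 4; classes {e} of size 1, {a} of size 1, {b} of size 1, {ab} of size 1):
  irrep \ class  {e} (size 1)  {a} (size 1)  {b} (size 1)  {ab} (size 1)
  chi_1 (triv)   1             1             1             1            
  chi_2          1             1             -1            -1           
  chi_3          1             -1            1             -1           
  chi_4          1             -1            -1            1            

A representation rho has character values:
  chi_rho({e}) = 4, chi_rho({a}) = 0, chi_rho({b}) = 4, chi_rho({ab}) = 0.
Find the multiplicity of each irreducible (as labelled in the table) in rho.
Multiplicities: chi_1: 2, chi_2: 0, chi_3: 2, chi_4: 0.

Working: Use <chi_rho, chi> = (1/|G|) sum_C |C| * chi_rho(C) * conj(chi(C)) with |G| = 4 for each irreducible chi in the table:
  <chi_rho, chi_1> = (1/4)[1*(4)*conj(1) + 1*(0)*conj(1) + 1*(4)*conj(1) + 1*(0)*conj(1)]
      = (1/4)[(4) + (0) + (4) + (0)] = 8/4 = 2
  <chi_rho, chi_2> = (1/4)[1*(4)*conj(1) + 1*(0)*conj(1) + 1*(4)*conj(-1) + 1*(0)*conj(-1)]
      = (1/4)[(4) + (0) + (-4) + (0)] = 0/4 = 0
  <chi_rho, chi_3> = (1/4)[1*(4)*conj(1) + 1*(0)*conj(-1) + 1*(4)*conj(1) + 1*(0)*conj(-1)]
      = (1/4)[(4) + (0) + (4) + (0)] = 8/4 = 2
  <chi_rho, chi_4> = (1/4)[1*(4)*conj(1) + 1*(0)*conj(-1) + 1*(4)*conj(-1) + 1*(0)*conj(1)]
      = (1/4)[(4) + (0) + (-4) + (0)] = 0/4 = 0
Dimension check: dim(rho) = sum (mult * dim) = 2*1 + 0*1 + 2*1 + 0*1 = 4 = chi_rho(e) = 4.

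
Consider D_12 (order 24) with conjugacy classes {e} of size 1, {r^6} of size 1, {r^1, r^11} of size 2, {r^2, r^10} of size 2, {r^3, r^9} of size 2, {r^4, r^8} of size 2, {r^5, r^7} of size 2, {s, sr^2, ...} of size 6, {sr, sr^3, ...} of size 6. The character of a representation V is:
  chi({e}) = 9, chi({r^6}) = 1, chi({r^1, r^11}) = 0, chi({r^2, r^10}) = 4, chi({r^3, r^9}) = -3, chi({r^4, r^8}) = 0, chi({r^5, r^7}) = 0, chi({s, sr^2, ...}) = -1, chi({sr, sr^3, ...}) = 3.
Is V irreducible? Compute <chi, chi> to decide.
Not irreducible (reducible): <chi, chi> = 8 > 1.

Details: <chi, chi> = (1/|G|) sum_C |C| * |chi(C)|^2 = (1/24)[1*|9|^2 + 1*|1|^2 + 2*|0|^2 + 2*|4|^2 + 2*|-3|^2 + 2*|0|^2 + 2*|0|^2 + 6*|-1|^2 + 6*|3|^2]
  = (1/24)[(81) + (1) + (0) + (32) + (18) + (0) + (0) + (6) + (54)] = 192/24 = 8.
A character is irreducible iff <chi, chi> = 1, so this representation is reducible.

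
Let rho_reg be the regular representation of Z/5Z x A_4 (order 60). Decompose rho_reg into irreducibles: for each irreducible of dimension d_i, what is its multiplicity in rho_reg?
Each irreducible V_i of dimension d_i appears with multiplicity d_i, i.e. rho_reg = (direct sum over all irreducibles V_i) d_i V_i. The irreducible dimensions for Z/5Z x A_4 are 1, 1, 1, 1, 1, 1, 1, 1, 1, 1, 1, 1, 1, 1, 1, 3, 3, 3, 3, 3: 15 irreducibles of dimension 1, each with multiplicity 1; 5 irreducibles of dimension 3, each with multiplicity 3. Total dimension 15*1*1 + 5*3*3 = 60 = |G|.

Justification: General theorem: in the regular representation of a finite group G, each irreducible appears with multiplicity equal to its dimension. Check: dim(rho_reg) = sum d_i^2 = 1 + 1 + 1 + 1 + 1 + 1 + 1 + 1 + 1 + 1 + 1 + 1 + 1 + 1 + 1 + 9 + 9 + 9 + 9 + 9 = 60 = |G|.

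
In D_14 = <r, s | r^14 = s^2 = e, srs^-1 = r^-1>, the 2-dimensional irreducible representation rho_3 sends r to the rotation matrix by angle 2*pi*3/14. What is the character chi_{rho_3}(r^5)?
chi_{rho_3}(r^5) = 2*cos(2*pi*3*5/14) = 2*cos(15*pi/7)

Derivation: rho_3(r^5) is rotation by angle 2*pi*3*5/14, whose trace is 2*cos(2*pi*3*5/14) = 2*cos(15*pi/7).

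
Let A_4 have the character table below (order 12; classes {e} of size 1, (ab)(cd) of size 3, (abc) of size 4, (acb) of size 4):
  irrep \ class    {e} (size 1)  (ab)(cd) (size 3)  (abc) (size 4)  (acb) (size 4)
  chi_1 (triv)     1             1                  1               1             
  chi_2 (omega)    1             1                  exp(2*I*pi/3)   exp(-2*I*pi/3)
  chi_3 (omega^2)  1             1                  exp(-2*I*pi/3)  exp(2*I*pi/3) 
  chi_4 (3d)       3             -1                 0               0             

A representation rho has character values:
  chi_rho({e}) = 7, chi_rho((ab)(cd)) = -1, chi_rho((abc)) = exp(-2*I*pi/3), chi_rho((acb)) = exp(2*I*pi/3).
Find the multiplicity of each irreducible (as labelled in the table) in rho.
Multiplicities: chi_1: 0, chi_2: 0, chi_3: 1, chi_4: 2.

Justification: Use <chi_rho, chi> = (1/|G|) sum_C |C| * chi_rho(C) * conj(chi(C)) with |G| = 12 for each irreducible chi in the table:
  <chi_rho, chi_1> = (1/12)[1*(7)*conj(1) + 3*(-1)*conj(1) + 4*(exp(-2*I*pi/3))*conj(1) + 4*(exp(2*I*pi/3))*conj(1)]
      = (1/12)[(7) + (-3) + (4*exp(-2*I*pi/3)) + (4*exp(2*I*pi/3))] = 0/12 = 0
  <chi_rho, chi_2> = (1/12)[1*(7)*conj(1) + 3*(-1)*conj(1) + 4*(exp(-2*I*pi/3))*conj(exp(2*I*pi/3)) + 4*(exp(2*I*pi/3))*conj(exp(-2*I*pi/3))]
      = (1/12)[(7) + (-3) + (4*exp(2*I*pi/3)) + (4*exp(-2*I*pi/3))] = 0/12 = 0
  <chi_rho, chi_3> = (1/12)[1*(7)*conj(1) + 3*(-1)*conj(1) + 4*(exp(-2*I*pi/3))*conj(exp(-2*I*pi/3)) + 4*(exp(2*I*pi/3))*conj(exp(2*I*pi/3))]
      = (1/12)[(7) + (-3) + (4) + (4)] = 12/12 = 1
  <chi_rho, chi_4> = (1/12)[1*(7)*conj(3) + 3*(-1)*conj(-1) + 4*(exp(-2*I*pi/3))*conj(0) + 4*(exp(2*I*pi/3))*conj(0)]
      = (1/12)[(21) + (3) + (0) + (0)] = 24/12 = 2
(Exp terms are combined using exp(i*s)*conj(exp(i*t)) = exp(i*(s-t)), and sums of them are collapsed using the identity that for every m > 1 the m distinct m-th roots of unity sum to 0, e.g. 1 + exp(2*I*pi/3) + exp(-2*I*pi/3) = 0.)
Dimension check: dim(rho) = sum (mult * dim) = 0*1 + 0*1 + 1*1 + 2*3 = 7 = chi_rho(e) = 7.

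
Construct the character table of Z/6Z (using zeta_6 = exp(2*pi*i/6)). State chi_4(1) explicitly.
Character table of Z/6Z (irreps indexed chi_0,...,chi_5 with chi_k(m) = zeta_6^(k*m), zeta_6 = exp(2*pi*i/6)):
  irrep \ class  {0} (size 1)  {1} (size 1)    {2} (size 1)    {3} (size 1)  {4} (size 1)    {5} (size 1)  
  chi_0          1             1               1               1             1               1             
  chi_1          1             exp(I*pi/3)     exp(2*I*pi/3)   -1            exp(-2*I*pi/3)  exp(-I*pi/3)  
  chi_2          1             exp(2*I*pi/3)   exp(-2*I*pi/3)  1             exp(2*I*pi/3)   exp(-2*I*pi/3)
  chi_3          1             -1              1               -1            1               -1            
  chi_4          1             exp(-2*I*pi/3)  exp(2*I*pi/3)   1             exp(-2*I*pi/3)  exp(2*I*pi/3) 
  chi_5          1             exp(-I*pi/3)    exp(-2*I*pi/3)  -1            exp(2*I*pi/3)   exp(I*pi/3)   

Spot check: chi_4(1) = zeta_6^(4*1) = zeta_6^4 = exp(-2*I*pi/3).

Reasoning: Z/6Z is abelian, so all 6 irreducible complex representations are 1-dimensional. They are given by chi_k(m) = zeta_6^(k*m) for k = 0,...,5. Row orthogonality: sum_m chi_k(m) conj(chi_l(m)) = 6 * [k = l].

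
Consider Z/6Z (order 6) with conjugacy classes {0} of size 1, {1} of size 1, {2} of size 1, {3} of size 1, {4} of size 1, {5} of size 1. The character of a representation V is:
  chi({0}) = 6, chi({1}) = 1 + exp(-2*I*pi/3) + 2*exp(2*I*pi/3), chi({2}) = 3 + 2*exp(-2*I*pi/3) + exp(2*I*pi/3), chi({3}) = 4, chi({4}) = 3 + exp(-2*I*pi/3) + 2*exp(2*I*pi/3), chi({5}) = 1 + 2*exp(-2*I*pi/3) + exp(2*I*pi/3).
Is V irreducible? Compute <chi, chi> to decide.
Not irreducible (reducible): <chi, chi> = 10 > 1.

Argument: <chi, chi> = (1/|G|) sum_C |C| * |chi(C)|^2 = (1/6)[1*|6|^2 + 1*|1 + exp(-2*I*pi/3) + 2*exp(2*I*pi/3)|^2 + 1*|3 + 2*exp(-2*I*pi/3) + exp(2*I*pi/3)|^2 + 1*|4|^2 + 1*|3 + exp(-2*I*pi/3) + 2*exp(2*I*pi/3)|^2 + 1*|1 + 2*exp(-2*I*pi/3) + exp(2*I*pi/3)|^2]
  = (1/6)[(36) + (1) + (3) + (16) + (3) + (1)] = 60/6 = 10.
(Exp terms are combined using exp(i*s)*conj(exp(i*t)) = exp(i*(s-t)), and sums of them are collapsed using the identity that for every m > 1 the m distinct m-th roots of unity sum to 0, e.g. 1 + exp(2*I*pi/3) + exp(-2*I*pi/3) = 0.)
A character is irreducible iff <chi, chi> = 1, so this representation is reducible.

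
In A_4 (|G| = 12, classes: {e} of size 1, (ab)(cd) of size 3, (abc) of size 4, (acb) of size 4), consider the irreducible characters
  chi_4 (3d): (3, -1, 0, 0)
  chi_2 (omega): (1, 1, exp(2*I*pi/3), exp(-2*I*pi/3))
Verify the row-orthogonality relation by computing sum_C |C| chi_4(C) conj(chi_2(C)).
Sum = 0; so <chi_4, chi_2> = 0 (distinct irreducibles are orthogonal).

Solution. Compute term by term over conjugacy classes (|C| * chi_4(C) * conj(chi_2(C))):
  1*(3)*conj(1) + 3*(-1)*conj(1) + 4*(0)*conj(exp(2*I*pi/3)) + 4*(0)*conj(exp(-2*I*pi/3))
  = (3) + (-3) + (0) + (0)
  = 0.
(Exp terms are combined using exp(i*s)*conj(exp(i*t)) = exp(i*(s-t)), and sums of them are collapsed using the identity that for every m > 1 the m distinct m-th roots of unity sum to 0, e.g. 1 + exp(2*I*pi/3) + exp(-2*I*pi/3) = 0.)
Dividing by |G| = 12 gives 0/12 = 0, matching the row-orthogonality relation <chi_4, chi_2> = [chi_4 = chi_2].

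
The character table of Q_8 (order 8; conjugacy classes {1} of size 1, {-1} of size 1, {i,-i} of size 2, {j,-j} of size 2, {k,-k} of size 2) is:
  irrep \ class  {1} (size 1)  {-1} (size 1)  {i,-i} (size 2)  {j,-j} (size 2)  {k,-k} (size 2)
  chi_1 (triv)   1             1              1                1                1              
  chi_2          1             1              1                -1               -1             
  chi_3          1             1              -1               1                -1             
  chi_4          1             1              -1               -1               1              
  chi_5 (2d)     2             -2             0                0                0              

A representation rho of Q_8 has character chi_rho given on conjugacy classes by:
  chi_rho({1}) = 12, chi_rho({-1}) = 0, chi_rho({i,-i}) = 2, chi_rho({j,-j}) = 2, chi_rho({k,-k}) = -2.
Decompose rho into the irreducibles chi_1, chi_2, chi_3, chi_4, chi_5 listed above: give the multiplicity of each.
Multiplicities: chi_1: 2, chi_2: 2, chi_3: 2, chi_4: 0, chi_5: 3.

Use <chi_rho, chi> = (1/|G|) sum_C |C| * chi_rho(C) * conj(chi(C)) with |G| = 8 for each irreducible chi in the table:
  <chi_rho, chi_1> = (1/8)[1*(12)*conj(1) + 1*(0)*conj(1) + 2*(2)*conj(1) + 2*(2)*conj(1) + 2*(-2)*conj(1)]
      = (1/8)[(12) + (0) + (4) + (4) + (-4)] = 16/8 = 2
  <chi_rho, chi_2> = (1/8)[1*(12)*conj(1) + 1*(0)*conj(1) + 2*(2)*conj(1) + 2*(2)*conj(-1) + 2*(-2)*conj(-1)]
      = (1/8)[(12) + (0) + (4) + (-4) + (4)] = 16/8 = 2
  <chi_rho, chi_3> = (1/8)[1*(12)*conj(1) + 1*(0)*conj(1) + 2*(2)*conj(-1) + 2*(2)*conj(1) + 2*(-2)*conj(-1)]
      = (1/8)[(12) + (0) + (-4) + (4) + (4)] = 16/8 = 2
  <chi_rho, chi_4> = (1/8)[1*(12)*conj(1) + 1*(0)*conj(1) + 2*(2)*conj(-1) + 2*(2)*conj(-1) + 2*(-2)*conj(1)]
      = (1/8)[(12) + (0) + (-4) + (-4) + (-4)] = 0/8 = 0
  <chi_rho, chi_5> = (1/8)[1*(12)*conj(2) + 1*(0)*conj(-2) + 2*(2)*conj(0) + 2*(2)*conj(0) + 2*(-2)*conj(0)]
      = (1/8)[(24) + (0) + (0) + (0) + (0)] = 24/8 = 3
Dimension check: dim(rho) = sum (mult * dim) = 2*1 + 2*1 + 2*1 + 0*1 + 3*2 = 12 = chi_rho(e) = 12.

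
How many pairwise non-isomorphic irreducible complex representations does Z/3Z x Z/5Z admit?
15

Solution. The number of irreducible complex representations of a finite group equals its number of conjugacy classes. Z/3Z x Z/5Z is abelian of order 15, so every element is its own conjugacy class: 15 classes, so Z/3Z x Z/5Z (order 15) has exactly 15 irreducible complex representations.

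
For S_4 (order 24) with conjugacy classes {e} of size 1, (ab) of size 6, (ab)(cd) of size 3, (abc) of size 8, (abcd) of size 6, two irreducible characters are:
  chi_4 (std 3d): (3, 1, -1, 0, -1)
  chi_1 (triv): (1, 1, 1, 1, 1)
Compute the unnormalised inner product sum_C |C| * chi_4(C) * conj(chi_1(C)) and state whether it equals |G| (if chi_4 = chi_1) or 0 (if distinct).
Sum = 0; so <chi_4, chi_1> = 0 (distinct irreducibles are orthogonal).

Justification: Compute term by term over conjugacy classes (|C| * chi_4(C) * conj(chi_1(C))):
  1*(3)*conj(1) + 6*(1)*conj(1) + 3*(-1)*conj(1) + 8*(0)*conj(1) + 6*(-1)*conj(1)
  = (3) + (6) + (-3) + (0) + (-6)
  = 0.
Dividing by |G| = 24 gives 0/24 = 0, matching the row-orthogonality relation <chi_4, chi_1> = [chi_4 = chi_1].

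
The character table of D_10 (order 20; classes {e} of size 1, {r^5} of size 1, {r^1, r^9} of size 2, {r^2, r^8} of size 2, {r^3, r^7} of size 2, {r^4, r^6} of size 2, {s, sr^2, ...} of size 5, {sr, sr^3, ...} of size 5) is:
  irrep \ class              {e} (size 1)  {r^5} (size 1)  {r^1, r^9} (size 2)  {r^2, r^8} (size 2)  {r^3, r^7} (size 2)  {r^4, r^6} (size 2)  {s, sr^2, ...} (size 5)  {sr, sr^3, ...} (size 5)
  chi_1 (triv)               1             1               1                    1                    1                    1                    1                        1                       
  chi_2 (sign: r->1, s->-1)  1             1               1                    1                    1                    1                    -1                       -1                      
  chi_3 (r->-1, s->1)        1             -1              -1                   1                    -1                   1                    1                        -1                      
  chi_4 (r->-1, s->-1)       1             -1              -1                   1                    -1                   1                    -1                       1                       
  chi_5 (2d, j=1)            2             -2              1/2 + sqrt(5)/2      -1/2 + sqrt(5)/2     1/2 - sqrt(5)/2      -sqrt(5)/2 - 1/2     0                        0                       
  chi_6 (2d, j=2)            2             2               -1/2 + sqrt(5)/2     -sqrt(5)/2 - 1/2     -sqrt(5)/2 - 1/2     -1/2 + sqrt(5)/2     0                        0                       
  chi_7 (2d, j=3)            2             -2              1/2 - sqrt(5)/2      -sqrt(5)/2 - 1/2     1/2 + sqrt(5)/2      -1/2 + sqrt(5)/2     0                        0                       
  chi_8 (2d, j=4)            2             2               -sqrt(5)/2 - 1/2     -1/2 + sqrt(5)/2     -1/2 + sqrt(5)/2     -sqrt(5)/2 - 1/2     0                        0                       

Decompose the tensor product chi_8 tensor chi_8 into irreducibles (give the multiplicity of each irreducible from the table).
chi_8 tensor chi_8 = chi_1 + chi_2 + chi_6 (all other irreducibles have multiplicity 0).

Solution. The character of a tensor product is the pointwise product (chi_8 * chi_8)(C) = chi_8(C) * chi_8(C):
  {e}: (2)*(2), {r^5}: (2)*(2), {r^1, r^9}: (-sqrt(5)/2 - 1/2)*(-sqrt(5)/2 - 1/2), {r^2, r^8}: (-1/2 + sqrt(5)/2)*(-1/2 + sqrt(5)/2), {r^3, r^7}: (-1/2 + sqrt(5)/2)*(-1/2 + sqrt(5)/2), {r^4, r^6}: (-sqrt(5)/2 - 1/2)*(-sqrt(5)/2 - 1/2), {s, sr^2, ...}: (0)*(0), {sr, sr^3, ...}: (0)*(0)
so (chi_8 * chi_8) takes values
  {e} -> 4, {r^5} -> 4, {r^1, r^9} -> sqrt(5)/2 + 3/2, {r^2, r^8} -> 3/2 - sqrt(5)/2, {r^3, r^7} -> 3/2 - sqrt(5)/2, {r^4, r^6} -> sqrt(5)/2 + 3/2, {s, sr^2, ...} -> 0, {sr, sr^3, ...} -> 0.
Now take the inner product of this character with each irreducible chi from the table, <chi_8*chi_8, chi> = (1/20) sum_C |C| (chi_8*chi_8)(C) conj(chi(C)):
  <chi_8*chi_8, chi_1> = (1/20)[1*(4)*conj(1) + 1*(4)*conj(1) + 2*(sqrt(5)/2 + 3/2)*conj(1) + 2*(3/2 - sqrt(5)/2)*conj(1) + 2*(3/2 - sqrt(5)/2)*conj(1) + 2*(sqrt(5)/2 + 3/2)*conj(1) + 5*(0)*conj(1) + 5*(0)*conj(1)]
      = (1/20)[(4) + (4) + (sqrt(5) + 3) + (3 - sqrt(5)) + (3 - sqrt(5)) + (sqrt(5) + 3) + (0) + (0)] = 20/20 = 1
  <chi_8*chi_8, chi_2> = (1/20)[1*(4)*conj(1) + 1*(4)*conj(1) + 2*(sqrt(5)/2 + 3/2)*conj(1) + 2*(3/2 - sqrt(5)/2)*conj(1) + 2*(3/2 - sqrt(5)/2)*conj(1) + 2*(sqrt(5)/2 + 3/2)*conj(1) + 5*(0)*conj(-1) + 5*(0)*conj(-1)]
      = (1/20)[(4) + (4) + (sqrt(5) + 3) + (3 - sqrt(5)) + (3 - sqrt(5)) + (sqrt(5) + 3) + (0) + (0)] = 20/20 = 1
  <chi_8*chi_8, chi_3> = (1/20)[1*(4)*conj(1) + 1*(4)*conj(-1) + 2*(sqrt(5)/2 + 3/2)*conj(-1) + 2*(3/2 - sqrt(5)/2)*conj(1) + 2*(3/2 - sqrt(5)/2)*conj(-1) + 2*(sqrt(5)/2 + 3/2)*conj(1) + 5*(0)*conj(1) + 5*(0)*conj(-1)]
      = (1/20)[(4) + (-4) + (-3 - sqrt(5)) + (3 - sqrt(5)) + (-3 + sqrt(5)) + (sqrt(5) + 3) + (0) + (0)] = 0/20 = 0
  <chi_8*chi_8, chi_4> = (1/20)[1*(4)*conj(1) + 1*(4)*conj(-1) + 2*(sqrt(5)/2 + 3/2)*conj(-1) + 2*(3/2 - sqrt(5)/2)*conj(1) + 2*(3/2 - sqrt(5)/2)*conj(-1) + 2*(sqrt(5)/2 + 3/2)*conj(1) + 5*(0)*conj(-1) + 5*(0)*conj(1)]
      = (1/20)[(4) + (-4) + (-3 - sqrt(5)) + (3 - sqrt(5)) + (-3 + sqrt(5)) + (sqrt(5) + 3) + (0) + (0)] = 0/20 = 0
  <chi_8*chi_8, chi_5> = (1/20)[1*(4)*conj(2) + 1*(4)*conj(-2) + 2*(sqrt(5)/2 + 3/2)*conj(1/2 + sqrt(5)/2) + 2*(3/2 - sqrt(5)/2)*conj(-1/2 + sqrt(5)/2) + 2*(3/2 - sqrt(5)/2)*conj(1/2 - sqrt(5)/2) + 2*(sqrt(5)/2 + 3/2)*conj(-sqrt(5)/2 - 1/2) + 5*(0)*conj(0) + 5*(0)*conj(0)]
      = (1/20)[(8) + (-8) + (4 + 2*sqrt(5)) + (-4 + 2*sqrt(5)) + (4 - 2*sqrt(5)) + (-2*sqrt(5) - 4) + (0) + (0)] = 0/20 = 0
  <chi_8*chi_8, chi_6> = (1/20)[1*(4)*conj(2) + 1*(4)*conj(2) + 2*(sqrt(5)/2 + 3/2)*conj(-1/2 + sqrt(5)/2) + 2*(3/2 - sqrt(5)/2)*conj(-sqrt(5)/2 - 1/2) + 2*(3/2 - sqrt(5)/2)*conj(-sqrt(5)/2 - 1/2) + 2*(sqrt(5)/2 + 3/2)*conj(-1/2 + sqrt(5)/2) + 5*(0)*conj(0) + 5*(0)*conj(0)]
      = (1/20)[(8) + (8) + (1 + sqrt(5)) + (1 - sqrt(5)) + (1 - sqrt(5)) + (1 + sqrt(5)) + (0) + (0)] = 20/20 = 1
  <chi_8*chi_8, chi_7> = (1/20)[1*(4)*conj(2) + 1*(4)*conj(-2) + 2*(sqrt(5)/2 + 3/2)*conj(1/2 - sqrt(5)/2) + 2*(3/2 - sqrt(5)/2)*conj(-sqrt(5)/2 - 1/2) + 2*(3/2 - sqrt(5)/2)*conj(1/2 + sqrt(5)/2) + 2*(sqrt(5)/2 + 3/2)*conj(-1/2 + sqrt(5)/2) + 5*(0)*conj(0) + 5*(0)*conj(0)]
      = (1/20)[(8) + (-8) + (-sqrt(5) - 1) + (1 - sqrt(5)) + (-1 + sqrt(5)) + (1 + sqrt(5)) + (0) + (0)] = 0/20 = 0
  <chi_8*chi_8, chi_8> = (1/20)[1*(4)*conj(2) + 1*(4)*conj(2) + 2*(sqrt(5)/2 + 3/2)*conj(-sqrt(5)/2 - 1/2) + 2*(3/2 - sqrt(5)/2)*conj(-1/2 + sqrt(5)/2) + 2*(3/2 - sqrt(5)/2)*conj(-1/2 + sqrt(5)/2) + 2*(sqrt(5)/2 + 3/2)*conj(-sqrt(5)/2 - 1/2) + 5*(0)*conj(0) + 5*(0)*conj(0)]
      = (1/20)[(8) + (8) + (-2*sqrt(5) - 4) + (-4 + 2*sqrt(5)) + (-4 + 2*sqrt(5)) + (-2*sqrt(5) - 4) + (0) + (0)] = 0/20 = 0
Hence the multiplicities are chi_1: 1, chi_2: 1, chi_6: 1. Dimension check: dim(chi_8)*dim(chi_8) = 2*2 = 4 and sum (mult * dim) = 1*1 + 1*1 + 1*2 = 4.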